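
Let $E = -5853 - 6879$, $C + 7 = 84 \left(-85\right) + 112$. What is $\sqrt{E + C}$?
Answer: $i \sqrt{19767} \approx 140.6 i$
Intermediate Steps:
$C = -7035$ ($C = -7 + \left(84 \left(-85\right) + 112\right) = -7 + \left(-7140 + 112\right) = -7 - 7028 = -7035$)
$E = -12732$ ($E = -5853 - 6879 = -12732$)
$\sqrt{E + C} = \sqrt{-12732 - 7035} = \sqrt{-19767} = i \sqrt{19767}$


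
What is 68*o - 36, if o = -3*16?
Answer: -3300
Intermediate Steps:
o = -48
68*o - 36 = 68*(-48) - 36 = -3264 - 36 = -3300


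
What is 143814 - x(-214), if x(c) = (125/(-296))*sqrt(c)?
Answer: 143814 + 125*I*sqrt(214)/296 ≈ 1.4381e+5 + 6.1777*I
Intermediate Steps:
x(c) = -125*sqrt(c)/296 (x(c) = (125*(-1/296))*sqrt(c) = -125*sqrt(c)/296)
143814 - x(-214) = 143814 - (-125)*sqrt(-214)/296 = 143814 - (-125)*I*sqrt(214)/296 = 143814 + 125*I*sqrt(214)/296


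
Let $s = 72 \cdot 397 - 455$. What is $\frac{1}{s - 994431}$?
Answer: $- \frac{1}{966302} \approx -1.0349 \cdot 10^{-6}$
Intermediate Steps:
$s = 28129$ ($s = 28584 - 455 = 28129$)
$\frac{1}{s - 994431} = \frac{1}{28129 - 994431} = \frac{1}{-966302} = - \frac{1}{966302}$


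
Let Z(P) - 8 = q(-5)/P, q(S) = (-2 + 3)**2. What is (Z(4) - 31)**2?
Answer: 8281/16 ≈ 517.56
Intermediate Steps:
q(S) = 1 (q(S) = 1**2 = 1)
Z(P) = 8 + 1/P
(Z(4) - 31)**2 = ((8 + 1/4) - 31)**2 = (33/4 - 31)**2 = (-91/4)**2 = 8281/16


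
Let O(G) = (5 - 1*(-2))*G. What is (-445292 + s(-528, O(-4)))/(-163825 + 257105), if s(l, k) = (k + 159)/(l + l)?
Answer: -470228483/98503680 ≈ -4.7737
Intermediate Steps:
O(G) = 7*G (O(G) = (5 + 2)*G = 7*G)
s(l, k) = (159 + k)/(2*l) (s(l, k) = (159 + k)/((2*l)) = (159 + k)*(1/(2*l)) = (159 + k)/(2*l))
(-445292 + s(-528, O(-4)))/(-163825 + 257105) = (-445292 + (½)*(159 + 7*(-4))/(-528))/(-163825 + 257105) = (-445292 + (½)*(-1/528)*(159 - 28))/93280 = (-445292 + (½)*(-1/528)*131)*(1/93280) = (-445292 - 131/1056)*(1/93280) = -470228483/1056*1/93280 = -470228483/98503680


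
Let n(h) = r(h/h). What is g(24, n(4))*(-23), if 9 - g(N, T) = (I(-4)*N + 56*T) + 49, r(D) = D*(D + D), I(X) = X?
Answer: 1288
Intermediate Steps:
r(D) = 2*D² (r(D) = D*(2*D) = 2*D²)
n(h) = 2 (n(h) = 2*(h/h)² = 2*1² = 2*1 = 2)
g(N, T) = -40 - 56*T + 4*N (g(N, T) = 9 - ((-4*N + 56*T) + 49) = 9 - (49 - 4*N + 56*T) = 9 + (-49 - 56*T + 4*N) = -40 - 56*T + 4*N)
g(24, n(4))*(-23) = (-40 - 56*2 + 4*24)*(-23) = (-40 - 112 + 96)*(-23) = -56*(-23) = 1288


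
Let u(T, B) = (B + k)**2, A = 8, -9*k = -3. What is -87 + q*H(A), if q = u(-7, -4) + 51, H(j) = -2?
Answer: -1943/9 ≈ -215.89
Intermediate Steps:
k = 1/3 (k = -1/9*(-3) = 1/3 ≈ 0.33333)
u(T, B) = (1/3 + B)**2 (u(T, B) = (B + 1/3)**2 = (1/3 + B)**2)
q = 580/9 (q = (1 + 3*(-4))**2/9 + 51 = (1 - 12)**2/9 + 51 = (1/9)*(-11)**2 + 51 = (1/9)*121 + 51 = 121/9 + 51 = 580/9 ≈ 64.444)
-87 + q*H(A) = -87 + (580/9)*(-2) = -87 - 1160/9 = -1943/9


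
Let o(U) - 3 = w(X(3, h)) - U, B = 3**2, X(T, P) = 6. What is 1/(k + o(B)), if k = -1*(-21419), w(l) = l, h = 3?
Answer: 1/21419 ≈ 4.6687e-5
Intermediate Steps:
B = 9
o(U) = 9 - U (o(U) = 3 + (6 - U) = 9 - U)
k = 21419
1/(k + o(B)) = 1/(21419 + (9 - 1*9)) = 1/(21419 + (9 - 9)) = 1/(21419 + 0) = 1/21419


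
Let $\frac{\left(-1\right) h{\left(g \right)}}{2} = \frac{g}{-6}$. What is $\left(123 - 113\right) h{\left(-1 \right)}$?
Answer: $- \frac{10}{3} \approx -3.3333$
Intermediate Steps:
$h{\left(g \right)} = \frac{g}{3}$ ($h{\left(g \right)} = - 2 \frac{g}{-6} = - 2 g \left(- \frac{1}{6}\right) = - 2 \left(- \frac{g}{6}\right) = \frac{g}{3}$)
$\left(123 - 113\right) h{\left(-1 \right)} = \left(123 - 113\right) \frac{1}{3} \left(-1\right) = 10 \left(- \frac{1}{3}\right) = - \frac{10}{3}$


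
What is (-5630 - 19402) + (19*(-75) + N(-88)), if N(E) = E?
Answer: -26545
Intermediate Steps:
(-5630 - 19402) + (19*(-75) + N(-88)) = (-5630 - 19402) + (19*(-75) - 88) = -25032 + (-1425 - 88) = -25032 - 1513 = -26545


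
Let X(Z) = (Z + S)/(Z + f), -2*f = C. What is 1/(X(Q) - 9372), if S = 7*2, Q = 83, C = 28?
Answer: -69/646571 ≈ -0.00010672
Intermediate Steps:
f = -14 (f = -1/2*28 = -14)
S = 14
X(Z) = (14 + Z)/(-14 + Z) (X(Z) = (Z + 14)/(Z - 14) = (14 + Z)/(-14 + Z))
1/(X(Q) - 9372) = 1/((14 + 83)/(-14 + 83) - 9372) = 1/(97/69 - 9372) = 1/(-646571/69) = -69/646571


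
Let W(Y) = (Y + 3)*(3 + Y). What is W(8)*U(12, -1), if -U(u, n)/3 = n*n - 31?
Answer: 10890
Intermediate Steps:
U(u, n) = 93 - 3*n² (U(u, n) = -3*(n*n - 31) = -3*(n² - 31) = -3*(-31 + n²) = 93 - 3*n²)
W(Y) = (3 + Y)² (W(Y) = (3 + Y)*(3 + Y) = (3 + Y)²)
W(8)*U(12, -1) = (3 + 8)²*(93 - 3*(-1)²) = 11²*(93 - 3*1) = 121*(93 - 3) = 121*90 = 10890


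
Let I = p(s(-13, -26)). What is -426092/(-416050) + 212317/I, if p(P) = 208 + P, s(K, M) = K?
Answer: 8841757579/8112975 ≈ 1089.8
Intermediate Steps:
I = 195 (I = 208 - 13 = 195)
-426092/(-416050) + 212317/I = -426092/(-416050) + 212317/195 = -426092*(-1/416050) + 212317*(1/195) = 213046/208025 + 212317/195 = 8841757579/8112975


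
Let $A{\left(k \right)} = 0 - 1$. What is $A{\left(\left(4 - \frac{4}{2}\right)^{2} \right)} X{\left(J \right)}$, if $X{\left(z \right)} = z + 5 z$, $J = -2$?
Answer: $12$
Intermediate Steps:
$X{\left(z \right)} = 6 z$
$A{\left(k \right)} = -1$ ($A{\left(k \right)} = 0 - 1 = -1$)
$A{\left(\left(4 - \frac{4}{2}\right)^{2} \right)} X{\left(J \right)} = - 6 \left(-2\right) = \left(-1\right) \left(-12\right) = 12$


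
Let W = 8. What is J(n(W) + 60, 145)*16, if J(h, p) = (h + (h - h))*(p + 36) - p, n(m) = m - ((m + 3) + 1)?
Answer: 159856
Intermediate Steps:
n(m) = -4 (n(m) = m - ((3 + m) + 1) = m - (4 + m) = m + (-4 - m) = -4)
J(h, p) = -p + h*(36 + p) (J(h, p) = (h + 0)*(36 + p) - p = h*(36 + p) - p = -p + h*(36 + p))
J(n(W) + 60, 145)*16 = (-1*145 + 36*(-4 + 60) + (-4 + 60)*145)*16 = (-145 + 36*56 + 56*145)*16 = (-145 + 2016 + 8120)*16 = 9991*16 = 159856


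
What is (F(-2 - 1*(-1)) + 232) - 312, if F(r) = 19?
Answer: -61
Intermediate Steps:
(F(-2 - 1*(-1)) + 232) - 312 = (19 + 232) - 312 = 251 - 312 = -61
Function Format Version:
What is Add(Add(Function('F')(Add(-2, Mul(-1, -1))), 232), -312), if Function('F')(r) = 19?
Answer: -61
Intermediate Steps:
Add(Add(Function('F')(Add(-2, Mul(-1, -1))), 232), -312) = Add(Add(19, 232), -312) = Add(251, -312) = -61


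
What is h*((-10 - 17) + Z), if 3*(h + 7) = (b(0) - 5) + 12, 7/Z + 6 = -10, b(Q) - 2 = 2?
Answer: 2195/24 ≈ 91.458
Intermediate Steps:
b(Q) = 4 (b(Q) = 2 + 2 = 4)
Z = -7/16 (Z = 7/(-6 - 10) = 7/(-16) = 7*(-1/16) = -7/16 ≈ -0.43750)
h = -10/3 (h = -7 + ((4 - 5) + 12)/3 = -7 + (-1 + 12)/3 = -7 + (⅓)*11 = -7 + 11/3 = -10/3 ≈ -3.3333)
h*((-10 - 17) + Z) = -10*((-10 - 17) - 7/16)/3 = -10*(-27 - 7/16)/3 = -10/3*(-439/16) = 2195/24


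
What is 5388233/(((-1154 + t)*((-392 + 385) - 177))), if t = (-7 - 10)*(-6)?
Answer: 234271/8416 ≈ 27.836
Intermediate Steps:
t = 102 (t = -17*(-6) = 102)
5388233/(((-1154 + t)*((-392 + 385) - 177))) = 5388233/(((-1154 + 102)*((-392 + 385) - 177))) = 5388233/((-1052*(-7 - 177))) = 5388233/((-1052*(-184))) = 5388233/193568 = 5388233*(1/193568) = 234271/8416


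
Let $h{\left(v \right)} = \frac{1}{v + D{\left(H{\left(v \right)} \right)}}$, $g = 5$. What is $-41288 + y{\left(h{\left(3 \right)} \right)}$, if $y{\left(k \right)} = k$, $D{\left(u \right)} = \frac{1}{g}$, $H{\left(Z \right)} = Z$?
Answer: $- \frac{660603}{16} \approx -41288.0$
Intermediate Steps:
$D{\left(u \right)} = \frac{1}{5}$
$h{\left(v \right)} = \frac{1}{\frac{1}{5} + v}$ ($h{\left(v \right)} = \frac{1}{v + \frac{1}{5}} = \frac{1}{\frac{1}{5} + v}$)
$-41288 + y{\left(h{\left(3 \right)} \right)} = -41288 + \frac{5}{1 + 5 \cdot 3} = -41288 + \frac{5}{1 + 15} = -41288 + \frac{5}{16} = - \frac{660603}{16}$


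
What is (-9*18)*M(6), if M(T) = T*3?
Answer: -2916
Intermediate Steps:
M(T) = 3*T
(-9*18)*M(6) = (-9*18)*(3*6) = -162*18 = -2916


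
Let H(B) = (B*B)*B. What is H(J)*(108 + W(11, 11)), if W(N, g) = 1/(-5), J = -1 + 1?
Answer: 0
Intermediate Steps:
J = 0
H(B) = B**3 (H(B) = B**2*B = B**3)
W(N, g) = -1/5
H(J)*(108 + W(11, 11)) = 0**3*(108 - 1/5) = 0*(539/5) = 0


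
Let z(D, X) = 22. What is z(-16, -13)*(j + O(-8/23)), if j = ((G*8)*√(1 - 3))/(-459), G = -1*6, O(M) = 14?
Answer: 308 + 352*I*√2/153 ≈ 308.0 + 3.2536*I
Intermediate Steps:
G = -6
j = 16*I*√2/153 (j = ((-6*8)*√(1 - 3))/(-459) = -48*I*√2*(-1/459) = 16*I*√2/153 ≈ 0.14789*I)
z(-16, -13)*(j + O(-8/23)) = 22*(16*I*√2/153 + 14) = 22*(14 + 16*I*√2/153) = 308 + 352*I*√2/153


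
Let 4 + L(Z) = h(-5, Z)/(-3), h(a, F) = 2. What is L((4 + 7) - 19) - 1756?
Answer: -5282/3 ≈ -1760.7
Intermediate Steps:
L(Z) = -14/3 (L(Z) = -4 + 2/(-3) = -4 + 2*(-1/3) = -4 - 2/3 = -14/3)
L((4 + 7) - 19) - 1756 = -14/3 - 1756 = -5282/3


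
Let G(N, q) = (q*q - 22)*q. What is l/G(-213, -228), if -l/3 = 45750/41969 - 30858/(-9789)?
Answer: 72621923/67601317328233 ≈ 1.0743e-6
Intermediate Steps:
G(N, q) = q*(-22 + q**2) (G(N, q) = (q**2 - 22)*q = (-22 + q**2)*q = q*(-22 + q**2))
l = -1742926152/136944847 (l = -3*(45750/41969 - 30858/(-9789)) = -3*(45750*(1/41969) - 30858*(-1/9789)) = -3*(45750/41969 + 10286/3263) = -3*580975384/136944847 = -1742926152/136944847 ≈ -12.727)
l/G(-213, -228) = -1742926152*(-1/(228*(-22 + (-228)**2)))/136944847 = -1742926152*(-1/(228*(-22 + 51984)))/136944847 = -1742926152/(136944847*((-228*51962))) = -1742926152/136944847/(-11847336) = -1742926152/136944847*(-1/11847336) = 72621923/67601317328233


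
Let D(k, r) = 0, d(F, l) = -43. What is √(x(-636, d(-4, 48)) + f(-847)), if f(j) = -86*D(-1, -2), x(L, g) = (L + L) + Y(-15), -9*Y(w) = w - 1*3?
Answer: I*√1270 ≈ 35.637*I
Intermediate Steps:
Y(w) = ⅓ - w/9 (Y(w) = -(w - 1*3)/9 = -(w - 3)/9 = -(-3 + w)/9 = ⅓ - w/9)
x(L, g) = 2 + 2*L (x(L, g) = (L + L) + (⅓ - ⅑*(-15)) = 2*L + (⅓ + 5/3) = 2*L + 2 = 2 + 2*L)
f(j) = 0 (f(j) = -86*0 = 0)
√(x(-636, d(-4, 48)) + f(-847)) = √((2 + 2*(-636)) + 0) = √((2 - 1272) + 0) = √(-1270 + 0) = √(-1270) = I*√1270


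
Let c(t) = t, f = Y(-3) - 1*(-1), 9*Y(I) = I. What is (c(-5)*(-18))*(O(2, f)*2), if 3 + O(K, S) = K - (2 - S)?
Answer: -420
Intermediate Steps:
Y(I) = I/9
f = ⅔ (f = (⅑)*(-3) - 1*(-1) = -⅓ + 1 = ⅔ ≈ 0.66667)
O(K, S) = -5 + K + S (O(K, S) = -3 + (K - (2 - S)) = -3 + (K + (-2 + S)) = -3 + (-2 + K + S) = -5 + K + S)
(c(-5)*(-18))*(O(2, f)*2) = (-5*(-18))*((-5 + 2 + ⅔)*2) = 90*(-7/3*2) = 90*(-14/3) = -420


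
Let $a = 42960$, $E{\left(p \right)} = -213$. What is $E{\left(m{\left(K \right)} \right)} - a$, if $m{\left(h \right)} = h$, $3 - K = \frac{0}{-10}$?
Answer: $-43173$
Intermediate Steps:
$K = 3$ ($K = 3 - \frac{0}{-10} = 3 - 0 \left(- \frac{1}{10}\right) = 3 - 0 = 3 + 0 = 3$)
$E{\left(m{\left(K \right)} \right)} - a = -213 - 42960 = -43173$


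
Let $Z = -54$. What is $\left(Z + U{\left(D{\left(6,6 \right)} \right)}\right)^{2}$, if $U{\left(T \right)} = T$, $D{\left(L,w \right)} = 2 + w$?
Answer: $2116$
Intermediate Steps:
$\left(Z + U{\left(D{\left(6,6 \right)} \right)}\right)^{2} = \left(-54 + \left(2 + 6\right)\right)^{2} = \left(-54 + 8\right)^{2} = \left(-46\right)^{2} = 2116$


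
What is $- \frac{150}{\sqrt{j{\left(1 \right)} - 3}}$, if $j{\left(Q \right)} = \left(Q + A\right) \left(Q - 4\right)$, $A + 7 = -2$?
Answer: $- \frac{50 \sqrt{21}}{7} \approx -32.733$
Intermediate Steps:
$A = -9$ ($A = -7 - 2 = -9$)
$j{\left(Q \right)} = \left(-9 + Q\right) \left(-4 + Q\right)$ ($j{\left(Q \right)} = \left(Q - 9\right) \left(Q - 4\right) = \left(-9 + Q\right) \left(-4 + Q\right)$)
$- \frac{150}{\sqrt{j{\left(1 \right)} - 3}} = - \frac{150}{\sqrt{\left(36 + 1^{2} - 13\right) - 3}} = - \frac{150}{\sqrt{\left(36 + 1 - 13\right) - 3}} = - \frac{150}{\sqrt{24 - 3}} = - \frac{150}{\sqrt{21}} = - 150 \frac{\sqrt{21}}{21} = - \frac{50 \sqrt{21}}{7}$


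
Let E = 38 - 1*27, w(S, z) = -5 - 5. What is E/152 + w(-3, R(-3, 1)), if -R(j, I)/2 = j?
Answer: -1509/152 ≈ -9.9276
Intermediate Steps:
R(j, I) = -2*j
w(S, z) = -10
E = 11 (E = 38 - 27 = 11)
E/152 + w(-3, R(-3, 1)) = 11/152 - 10 = -1509/152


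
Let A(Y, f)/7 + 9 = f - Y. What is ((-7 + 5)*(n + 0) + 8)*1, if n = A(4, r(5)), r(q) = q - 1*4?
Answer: 176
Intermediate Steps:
r(q) = -4 + q (r(q) = q - 4 = -4 + q)
A(Y, f) = -63 - 7*Y + 7*f (A(Y, f) = -63 + 7*(f - Y) = -63 + (-7*Y + 7*f) = -63 - 7*Y + 7*f)
n = -84 (n = -63 - 7*4 + 7*(-4 + 5) = -63 - 28 + 7*1 = -63 - 28 + 7 = -84)
((-7 + 5)*(n + 0) + 8)*1 = ((-7 + 5)*(-84 + 0) + 8)*1 = (-2*(-84) + 8)*1 = (168 + 8)*1 = 176*1 = 176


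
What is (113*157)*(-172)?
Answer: -3051452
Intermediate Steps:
(113*157)*(-172) = 17741*(-172) = -3051452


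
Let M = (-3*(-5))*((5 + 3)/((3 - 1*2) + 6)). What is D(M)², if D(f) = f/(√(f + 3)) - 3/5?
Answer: 122961/8225 - 48*√987/329 ≈ 10.366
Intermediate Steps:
M = 120/7 (M = 15*(8/((3 - 2) + 6)) = 15*(8/(1 + 6)) = 15*(8/7) = 120/7 ≈ 17.143)
D(f) = -⅗ + f/√(3 + f) (D(f) = f/(√(3 + f)) - 3*⅕ = f/√(3 + f) - ⅗ = -⅗ + f/√(3 + f))
D(M)² = (-⅗ + 120/(7*√(3 + 120/7)))² = (-⅗ + 120/(7*√(141/7)))² = (-⅗ + 120*(√987/141)/7)² = (-⅗ + 40*√987/329)²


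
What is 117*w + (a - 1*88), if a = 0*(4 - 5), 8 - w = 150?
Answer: -16702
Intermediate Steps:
w = -142 (w = 8 - 1*150 = 8 - 150 = -142)
a = 0 (a = 0*(-1) = 0)
117*w + (a - 1*88) = 117*(-142) + (0 - 1*88) = -16614 + (0 - 88) = -16614 - 88 = -16702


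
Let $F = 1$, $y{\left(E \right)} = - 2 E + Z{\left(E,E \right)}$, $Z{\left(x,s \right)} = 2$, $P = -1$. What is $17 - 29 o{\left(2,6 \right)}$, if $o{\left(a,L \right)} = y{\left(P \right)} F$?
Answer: $-99$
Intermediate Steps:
$y{\left(E \right)} = 2 - 2 E$ ($y{\left(E \right)} = - 2 E + 2 = 2 - 2 E$)
$o{\left(a,L \right)} = 4$ ($o{\left(a,L \right)} = \left(2 - -2\right) 1 = \left(2 + 2\right) 1 = 4 \cdot 1 = 4$)
$17 - 29 o{\left(2,6 \right)} = 17 - 116 = -99$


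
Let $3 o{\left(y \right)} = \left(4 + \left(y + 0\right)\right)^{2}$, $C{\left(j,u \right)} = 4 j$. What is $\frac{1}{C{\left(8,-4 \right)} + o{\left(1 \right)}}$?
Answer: $\frac{3}{121} \approx 0.024793$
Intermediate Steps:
$o{\left(y \right)} = \frac{\left(4 + y\right)^{2}}{3}$ ($o{\left(y \right)} = \frac{\left(4 + \left(y + 0\right)\right)^{2}}{3} = \frac{\left(4 + y\right)^{2}}{3}$)
$\frac{1}{C{\left(8,-4 \right)} + o{\left(1 \right)}} = \frac{1}{4 \cdot 8 + \frac{\left(4 + 1\right)^{2}}{3}} = \frac{1}{32 + \frac{5^{2}}{3}} = \frac{1}{32 + \frac{1}{3} \cdot 25} = \frac{1}{32 + \frac{25}{3}} = \frac{1}{\frac{121}{3}} = \frac{3}{121}$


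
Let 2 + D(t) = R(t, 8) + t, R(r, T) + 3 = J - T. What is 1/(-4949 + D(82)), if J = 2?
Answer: -1/4878 ≈ -0.00020500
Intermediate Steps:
R(r, T) = -1 - T (R(r, T) = -3 + (2 - T) = -1 - T)
D(t) = -11 + t (D(t) = -2 + ((-1 - 1*8) + t) = -2 + ((-1 - 8) + t) = -2 + (-9 + t) = -11 + t)
1/(-4949 + D(82)) = 1/(-4949 + (-11 + 82)) = 1/(-4949 + 71) = 1/(-4878) = -1/4878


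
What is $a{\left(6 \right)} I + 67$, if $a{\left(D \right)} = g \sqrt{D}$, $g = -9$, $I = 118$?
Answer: $67 - 1062 \sqrt{6} \approx -2534.4$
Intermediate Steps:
$a{\left(D \right)} = - 9 \sqrt{D}$
$a{\left(6 \right)} I + 67 = - 9 \sqrt{6} \cdot 118 + 67 = - 1062 \sqrt{6} + 67 = 67 - 1062 \sqrt{6}$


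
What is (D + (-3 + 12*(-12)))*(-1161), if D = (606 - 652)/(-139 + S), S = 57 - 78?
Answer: 13626657/80 ≈ 1.7033e+5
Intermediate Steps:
S = -21
D = 23/80 (D = (606 - 652)/(-139 - 21) = -46/(-160) = -46*(-1/160) = 23/80 ≈ 0.28750)
(D + (-3 + 12*(-12)))*(-1161) = (23/80 + (-3 + 12*(-12)))*(-1161) = (23/80 + (-3 - 144))*(-1161) = (23/80 - 147)*(-1161) = -11737/80*(-1161) = 13626657/80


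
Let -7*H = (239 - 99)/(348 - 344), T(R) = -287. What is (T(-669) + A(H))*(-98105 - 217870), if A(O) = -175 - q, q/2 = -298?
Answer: -42340650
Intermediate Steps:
q = -596 (q = 2*(-298) = -596)
H = -5 (H = -(239 - 99)/(7*(348 - 344)) = -20/4 = -⅐*35 = -5)
A(O) = 421 (A(O) = -175 - 1*(-596) = -175 + 596 = 421)
(T(-669) + A(H))*(-98105 - 217870) = (-287 + 421)*(-98105 - 217870) = 134*(-315975) = -42340650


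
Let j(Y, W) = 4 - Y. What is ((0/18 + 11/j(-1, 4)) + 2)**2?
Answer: 441/25 ≈ 17.640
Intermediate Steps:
((0/18 + 11/j(-1, 4)) + 2)**2 = ((0/18 + 11/(4 - 1*(-1))) + 2)**2 = ((0*(1/18) + 11/(4 + 1)) + 2)**2 = ((0 + 11/5) + 2)**2 = (11/5 + 2)**2 = (21/5)**2 = 441/25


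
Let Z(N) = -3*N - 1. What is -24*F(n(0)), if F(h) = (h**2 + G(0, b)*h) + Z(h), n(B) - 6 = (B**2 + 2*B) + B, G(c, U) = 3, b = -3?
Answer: -840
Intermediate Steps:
Z(N) = -1 - 3*N
n(B) = 6 + B**2 + 3*B (n(B) = 6 + ((B**2 + 2*B) + B) = 6 + (B**2 + 3*B) = 6 + B**2 + 3*B)
F(h) = -1 + h**2 (F(h) = (h**2 + 3*h) + (-1 - 3*h) = -1 + h**2)
-24*F(n(0)) = -24*(-1 + (6 + 0**2 + 3*0)**2) = -24*(-1 + (6 + 0 + 0)**2) = -24*(-1 + 6**2) = -24*(-1 + 36) = -24*35 = -840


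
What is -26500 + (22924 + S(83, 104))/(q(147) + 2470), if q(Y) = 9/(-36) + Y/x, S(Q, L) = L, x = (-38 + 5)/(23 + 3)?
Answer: -2743671268/103573 ≈ -26490.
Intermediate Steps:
x = -33/26 ≈ -1.2692
q(Y) = -1/4 - 26*Y/33 (q(Y) = 9/(-36) + Y/(-33/26) = 9*(-1/36) + Y*(-26/33) = -1/4 - 26*Y/33)
-26500 + (22924 + S(83, 104))/(q(147) + 2470) = -26500 + (22924 + 104)/((-1/4 - 26/33*147) + 2470) = -26500 + 23028/((-1/4 - 1274/11) + 2470) = -26500 + 23028/(-5107/44 + 2470) = -26500 + 23028/(103573/44) = -26500 + 23028*(44/103573) = -26500 + 1013232/103573 = -2743671268/103573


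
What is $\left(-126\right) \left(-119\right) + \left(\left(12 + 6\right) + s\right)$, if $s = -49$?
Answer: $14963$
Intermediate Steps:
$\left(-126\right) \left(-119\right) + \left(\left(12 + 6\right) + s\right) = \left(-126\right) \left(-119\right) + \left(\left(12 + 6\right) - 49\right) = 14994 + \left(18 - 49\right) = 14994 - 31 = 14963$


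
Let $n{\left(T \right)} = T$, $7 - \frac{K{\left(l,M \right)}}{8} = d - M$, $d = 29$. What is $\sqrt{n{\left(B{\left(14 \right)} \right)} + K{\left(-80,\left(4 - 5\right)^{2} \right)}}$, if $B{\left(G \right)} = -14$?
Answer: $i \sqrt{182} \approx 13.491 i$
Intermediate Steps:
$K{\left(l,M \right)} = -176 + 8 M$ ($K{\left(l,M \right)} = 56 - 8 \left(29 - M\right) = 56 + \left(-232 + 8 M\right) = -176 + 8 M$)
$\sqrt{n{\left(B{\left(14 \right)} \right)} + K{\left(-80,\left(4 - 5\right)^{2} \right)}} = \sqrt{-14 - \left(176 - 8 \left(4 - 5\right)^{2}\right)} = \sqrt{-14 - \left(176 - 8 \left(-1\right)^{2}\right)} = \sqrt{-14 + \left(-176 + 8 \cdot 1\right)} = \sqrt{-14 + \left(-176 + 8\right)} = \sqrt{-14 - 168} = \sqrt{-182} = i \sqrt{182}$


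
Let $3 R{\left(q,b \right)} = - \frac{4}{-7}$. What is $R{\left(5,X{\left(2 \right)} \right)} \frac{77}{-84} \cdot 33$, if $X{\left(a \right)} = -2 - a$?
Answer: $- \frac{121}{21} \approx -5.7619$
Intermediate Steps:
$R{\left(q,b \right)} = \frac{4}{21}$ ($R{\left(q,b \right)} = \frac{\left(-1\right) \frac{4}{-7}}{3} = \frac{\left(-1\right) 4 \left(- \frac{1}{7}\right)}{3} = \frac{\left(-1\right) \left(- \frac{4}{7}\right)}{3} = \frac{1}{3} \cdot \frac{4}{7} = \frac{4}{21}$)
$R{\left(5,X{\left(2 \right)} \right)} \frac{77}{-84} \cdot 33 = \frac{4 \frac{77}{-84}}{21} \cdot 33 = \frac{4 \cdot 77 \left(- \frac{1}{84}\right)}{21} \cdot 33 = \frac{4}{21} \left(- \frac{11}{12}\right) 33 = \left(- \frac{11}{63}\right) 33 = - \frac{121}{21}$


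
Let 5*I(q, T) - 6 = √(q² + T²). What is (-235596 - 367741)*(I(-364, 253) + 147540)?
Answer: -445085324922/5 - 603337*√196505/5 ≈ -8.9071e+10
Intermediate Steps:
I(q, T) = 6/5 + √(T² + q²)/5 (I(q, T) = 6/5 + √(q² + T²)/5 = 6/5 + √(T² + q²)/5)
(-235596 - 367741)*(I(-364, 253) + 147540) = (-235596 - 367741)*((6/5 + √(253² + (-364)²)/5) + 147540) = -603337*((6/5 + √(64009 + 132496)/5) + 147540) = -603337*((6/5 + √196505/5) + 147540) = -603337*(737706/5 + √196505/5) = -445085324922/5 - 603337*√196505/5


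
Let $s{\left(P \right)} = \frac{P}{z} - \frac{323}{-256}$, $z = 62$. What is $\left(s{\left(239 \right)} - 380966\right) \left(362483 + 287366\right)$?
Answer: $- \frac{1964692102008779}{7936} \approx -2.4757 \cdot 10^{11}$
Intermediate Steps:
$s{\left(P \right)} = \frac{323}{256} + \frac{P}{62}$ ($s{\left(P \right)} = \frac{P}{62} - \frac{323}{-256} = P \frac{1}{62} - - \frac{323}{256} = \frac{P}{62} + \frac{323}{256} = \frac{323}{256} + \frac{P}{62}$)
$\left(s{\left(239 \right)} - 380966\right) \left(362483 + 287366\right) = \left(\left(\frac{323}{256} + \frac{1}{62} \cdot 239\right) - 380966\right) \left(362483 + 287366\right) = \left(\left(\frac{323}{256} + \frac{239}{62}\right) - 380966\right) 649849 = \left(\frac{40605}{7936} - 380966\right) 649849 = \left(- \frac{3023305571}{7936}\right) 649849 = - \frac{1964692102008779}{7936}$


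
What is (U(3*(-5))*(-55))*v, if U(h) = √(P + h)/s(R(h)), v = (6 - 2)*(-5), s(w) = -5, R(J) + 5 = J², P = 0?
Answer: -220*I*√15 ≈ -852.06*I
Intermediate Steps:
R(J) = -5 + J²
v = -20 (v = 4*(-5) = -20)
U(h) = -√h/5 (U(h) = √(0 + h)/(-5) = √h*(-⅕) = -√h/5)
(U(3*(-5))*(-55))*v = (-I*√15/5*(-55))*(-20) = (11*I*√15)*(-20) = -220*I*√15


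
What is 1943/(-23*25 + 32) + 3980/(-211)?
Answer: -2571113/114573 ≈ -22.441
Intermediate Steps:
1943/(-23*25 + 32) + 3980/(-211) = 1943/(-575 + 32) + 3980*(-1/211) = 1943/(-543) - 3980/211 = 1943*(-1/543) - 3980/211 = -1943/543 - 3980/211 = -2571113/114573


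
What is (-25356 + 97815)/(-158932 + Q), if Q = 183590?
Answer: 72459/24658 ≈ 2.9386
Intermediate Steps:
(-25356 + 97815)/(-158932 + Q) = (-25356 + 97815)/(-158932 + 183590) = 72459/24658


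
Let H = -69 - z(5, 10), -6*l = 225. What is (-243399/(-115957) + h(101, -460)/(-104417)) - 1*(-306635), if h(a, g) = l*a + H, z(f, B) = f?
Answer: 7425452561978307/24215764138 ≈ 3.0664e+5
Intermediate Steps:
l = -75/2 (l = -⅙*225 = -75/2 ≈ -37.500)
H = -74 (H = -69 - 1*5 = -69 - 5 = -74)
h(a, g) = -74 - 75*a/2 (h(a, g) = -75*a/2 - 74 = -74 - 75*a/2)
(-243399/(-115957) + h(101, -460)/(-104417)) - 1*(-306635) = (-243399/(-115957) + (-74 - 75/2*101)/(-104417)) - 1*(-306635) = (-243399*(-1/115957) + (-74 - 7575/2)*(-1/104417)) + 306635 = (243399/115957 - 7723/2*(-1/104417)) + 306635 = (243399/115957 + 7723/208834) + 306635 = 51725522677/24215764138 + 306635 = 7425452561978307/24215764138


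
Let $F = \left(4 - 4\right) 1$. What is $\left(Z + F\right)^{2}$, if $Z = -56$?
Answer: $3136$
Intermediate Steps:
$F = 0$ ($F = 0 \cdot 1 = 0$)
$\left(Z + F\right)^{2} = \left(-56 + 0\right)^{2} = \left(-56\right)^{2} = 3136$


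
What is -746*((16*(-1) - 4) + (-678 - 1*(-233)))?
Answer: 346890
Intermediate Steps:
-746*((16*(-1) - 4) + (-678 - 1*(-233))) = -746*((-16 - 4) + (-678 + 233)) = -746*(-20 - 445) = -746*(-465) = 346890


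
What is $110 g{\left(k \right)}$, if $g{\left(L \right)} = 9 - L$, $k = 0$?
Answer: $990$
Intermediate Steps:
$110 g{\left(k \right)} = 110 \left(9 - 0\right) = 110 \left(9 + 0\right) = 110 \cdot 9 = 990$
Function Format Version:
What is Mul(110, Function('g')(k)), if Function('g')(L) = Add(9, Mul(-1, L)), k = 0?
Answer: 990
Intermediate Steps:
Mul(110, Function('g')(k)) = Mul(110, Add(9, Mul(-1, 0))) = Mul(110, Add(9, 0)) = Mul(110, 9) = 990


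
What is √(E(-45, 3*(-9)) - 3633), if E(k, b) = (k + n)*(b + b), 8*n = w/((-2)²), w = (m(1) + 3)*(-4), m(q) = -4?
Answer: I*√4839/2 ≈ 34.781*I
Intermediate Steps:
w = 4 (w = (-4 + 3)*(-4) = -1*(-4) = 4)
n = ⅛ (n = (4/((-2)²))/8 = (4/4)/8 = (4*(¼))/8 = (⅛)*1 = ⅛ ≈ 0.12500)
E(k, b) = 2*b*(⅛ + k) (E(k, b) = (k + ⅛)*(b + b) = (⅛ + k)*(2*b) = 2*b*(⅛ + k))
√(E(-45, 3*(-9)) - 3633) = √((3*(-9))*(1 + 8*(-45))/4 - 3633) = √((¼)*(-27)*(1 - 360) - 3633) = √((¼)*(-27)*(-359) - 3633) = √(9693/4 - 3633) = √(-4839/4) = I*√4839/2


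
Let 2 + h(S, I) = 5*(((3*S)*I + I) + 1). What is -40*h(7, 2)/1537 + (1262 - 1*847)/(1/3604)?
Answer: 2298820500/1537 ≈ 1.4957e+6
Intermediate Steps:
h(S, I) = 3 + 5*I + 15*I*S (h(S, I) = -2 + 5*(((3*S)*I + I) + 1) = -2 + 5*((3*I*S + I) + 1) = -2 + 5*((I + 3*I*S) + 1) = -2 + 5*(1 + I + 3*I*S) = -2 + (5 + 5*I + 15*I*S) = 3 + 5*I + 15*I*S)
-40*h(7, 2)/1537 + (1262 - 1*847)/(1/3604) = -40*(3 + 5*2 + 15*2*7)/1537 + (1262 - 1*847)/(1/3604) = -40*(3 + 10 + 210)*(1/1537) + (1262 - 847)/(1/3604) = -40*223*(1/1537) + 415*3604 = -8920*1/1537 + 1495660 = -8920/1537 + 1495660 = 2298820500/1537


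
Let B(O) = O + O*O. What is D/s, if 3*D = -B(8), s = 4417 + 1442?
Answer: -8/1953 ≈ -0.0040963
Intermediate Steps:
B(O) = O + O**2
s = 5859
D = -24 (D = (-8*(1 + 8))/3 = (-8*9)/3 = (-1*72)/3 = (1/3)*(-72) = -24)
D/s = -24/5859 = -24*1/5859 = -8/1953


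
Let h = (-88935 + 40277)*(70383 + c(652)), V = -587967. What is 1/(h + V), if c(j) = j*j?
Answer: -1/24109994413 ≈ -4.1477e-11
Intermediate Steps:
c(j) = j²
h = -24109406446 (h = (-88935 + 40277)*(70383 + 652²) = -48658*(70383 + 425104) = -48658*495487 = -24109406446)
1/(h + V) = 1/(-24109406446 - 587967) = 1/(-24109994413) = -1/24109994413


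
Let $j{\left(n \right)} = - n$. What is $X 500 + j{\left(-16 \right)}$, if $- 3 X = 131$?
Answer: $- \frac{65452}{3} \approx -21817.0$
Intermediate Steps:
$X = - \frac{131}{3}$ ($X = \left(- \frac{1}{3}\right) 131 = - \frac{131}{3} \approx -43.667$)
$X 500 + j{\left(-16 \right)} = \left(- \frac{131}{3}\right) 500 - -16 = - \frac{65500}{3} + 16 = - \frac{65452}{3}$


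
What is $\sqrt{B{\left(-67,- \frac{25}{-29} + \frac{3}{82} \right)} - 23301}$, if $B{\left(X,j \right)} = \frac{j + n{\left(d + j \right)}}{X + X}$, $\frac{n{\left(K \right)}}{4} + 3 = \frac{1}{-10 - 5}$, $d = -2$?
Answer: $\frac{i \sqrt{133084906169529435}}{2389890} \approx 152.65 i$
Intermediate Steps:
$n{\left(K \right)} = - \frac{184}{15}$ ($n{\left(K \right)} = -12 + \frac{4}{-10 - 5} = -12 + \frac{4}{-15} = -12 + 4 \left(- \frac{1}{15}\right) = -12 - \frac{4}{15} = - \frac{184}{15}$)
$B{\left(X,j \right)} = \frac{- \frac{184}{15} + j}{2 X}$ ($B{\left(X,j \right)} = \frac{j - \frac{184}{15}}{X + X} = \frac{- \frac{184}{15} + j}{2 X}$)
$\sqrt{B{\left(-67,- \frac{25}{-29} + \frac{3}{82} \right)} - 23301} = \sqrt{\frac{-184 + 15 \left(- \frac{25}{-29} + \frac{3}{82}\right)}{30 \left(-67\right)} - 23301} = \sqrt{\frac{1}{30} \left(- \frac{1}{67}\right) \left(-184 + 15 \left(\left(-25\right) \left(- \frac{1}{29}\right) + 3 \cdot \frac{1}{82}\right)\right) - 23301} = \sqrt{\frac{1}{30} \left(- \frac{1}{67}\right) \left(-184 + 15 \left(\frac{25}{29} + \frac{3}{82}\right)\right) - 23301} = \sqrt{\frac{1}{30} \left(- \frac{1}{67}\right) \left(-184 + 15 \cdot \frac{2137}{2378}\right) - 23301} = \sqrt{\frac{1}{30} \left(- \frac{1}{67}\right) \left(-184 + \frac{32055}{2378}\right) - 23301} = \sqrt{\frac{1}{30} \left(- \frac{1}{67}\right) \left(- \frac{405497}{2378}\right) - 23301} = \sqrt{\frac{405497}{4779780} - 23301} = \sqrt{- \frac{111373248283}{4779780}} = \frac{i \sqrt{133084906169529435}}{2389890}$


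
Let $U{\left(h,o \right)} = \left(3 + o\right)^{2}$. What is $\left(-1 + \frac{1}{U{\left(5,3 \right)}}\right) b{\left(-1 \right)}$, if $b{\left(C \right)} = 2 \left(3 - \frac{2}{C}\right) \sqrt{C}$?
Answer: $- \frac{175 i}{18} \approx - 9.7222 i$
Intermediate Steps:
$b{\left(C \right)} = \sqrt{C} \left(6 - \frac{4}{C}\right)$ ($b{\left(C \right)} = \left(6 - \frac{4}{C}\right) \sqrt{C} = \sqrt{C} \left(6 - \frac{4}{C}\right)$)
$\left(-1 + \frac{1}{U{\left(5,3 \right)}}\right) b{\left(-1 \right)} = \left(-1 + \frac{1}{\left(3 + 3\right)^{2}}\right) \frac{2 \left(-2 + 3 \left(-1\right)\right)}{i} = \left(-1 + \frac{1}{6^{2}}\right) 2 \left(- i\right) \left(-2 - 3\right) = \left(-1 + \frac{1}{36}\right) 2 \left(- i\right) \left(-5\right) = \left(-1 + \frac{1}{36}\right) 10 i = - \frac{35 \cdot 10 i}{36} = - \frac{175 i}{18}$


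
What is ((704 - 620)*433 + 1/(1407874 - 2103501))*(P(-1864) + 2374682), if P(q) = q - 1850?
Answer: 59988679928105224/695627 ≈ 8.6237e+10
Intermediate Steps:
P(q) = -1850 + q
((704 - 620)*433 + 1/(1407874 - 2103501))*(P(-1864) + 2374682) = ((704 - 620)*433 + 1/(1407874 - 2103501))*((-1850 - 1864) + 2374682) = (84*433 + 1/(-695627))*(-3714 + 2374682) = (36372 - 1/695627)*2370968 = (25301345243/695627)*2370968 = 59988679928105224/695627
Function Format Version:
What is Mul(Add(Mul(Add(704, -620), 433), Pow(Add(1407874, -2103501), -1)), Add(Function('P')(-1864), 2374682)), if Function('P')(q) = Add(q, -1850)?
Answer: Rational(59988679928105224, 695627) ≈ 8.6237e+10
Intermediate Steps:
Function('P')(q) = Add(-1850, q)
Mul(Add(Mul(Add(704, -620), 433), Pow(Add(1407874, -2103501), -1)), Add(Function('P')(-1864), 2374682)) = Mul(Add(Mul(Add(704, -620), 433), Pow(Add(1407874, -2103501), -1)), Add(Add(-1850, -1864), 2374682)) = Mul(Add(Mul(84, 433), Pow(-695627, -1)), Add(-3714, 2374682)) = Mul(Add(36372, Rational(-1, 695627)), 2370968) = Mul(Rational(25301345243, 695627), 2370968) = Rational(59988679928105224, 695627)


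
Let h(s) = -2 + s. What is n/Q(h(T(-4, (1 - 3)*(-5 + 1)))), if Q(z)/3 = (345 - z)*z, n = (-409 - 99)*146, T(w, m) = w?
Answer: 37084/3159 ≈ 11.739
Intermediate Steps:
n = -74168 (n = -508*146 = -74168)
Q(z) = 3*z*(345 - z) (Q(z) = 3*((345 - z)*z) = 3*(z*(345 - z)) = 3*z*(345 - z))
n/Q(h(T(-4, (1 - 3)*(-5 + 1)))) = -74168*1/(3*(-2 - 4)*(345 - (-2 - 4))) = -74168*(-1/(18*(345 - 1*(-6)))) = -74168*(-1/(18*(345 + 6))) = -74168/(3*(-6)*351) = -74168/(-6318) = -74168*(-1/6318) = 37084/3159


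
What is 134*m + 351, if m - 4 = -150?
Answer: -19213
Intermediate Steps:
m = -146 (m = 4 - 150 = -146)
134*m + 351 = 134*(-146) + 351 = -19564 + 351 = -19213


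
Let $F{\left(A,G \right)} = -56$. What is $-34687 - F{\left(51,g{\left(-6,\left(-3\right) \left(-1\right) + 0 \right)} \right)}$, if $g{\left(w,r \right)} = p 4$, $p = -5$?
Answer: $-34631$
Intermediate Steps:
$g{\left(w,r \right)} = -20$ ($g{\left(w,r \right)} = \left(-5\right) 4 = -20$)
$-34687 - F{\left(51,g{\left(-6,\left(-3\right) \left(-1\right) + 0 \right)} \right)} = -34687 - -56 = -34687 + 56 = -34631$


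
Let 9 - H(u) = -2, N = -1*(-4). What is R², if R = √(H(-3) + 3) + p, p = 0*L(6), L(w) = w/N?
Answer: 14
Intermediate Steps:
N = 4
H(u) = 11 (H(u) = 9 - 1*(-2) = 9 + 2 = 11)
L(w) = w/4
p = 0 (p = 0*((¼)*6) = 0*(3/2) = 0)
R = √14 (R = √(11 + 3) + 0 = √14 + 0 = √14 ≈ 3.7417)
R² = (√14)² = 14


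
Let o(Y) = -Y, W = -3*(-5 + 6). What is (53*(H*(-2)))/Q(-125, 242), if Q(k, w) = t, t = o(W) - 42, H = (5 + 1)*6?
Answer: 1272/13 ≈ 97.846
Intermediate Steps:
H = 36 (H = 6*6 = 36)
W = -3 (W = -3*1 = -3)
t = -39 (t = -1*(-3) - 42 = 3 - 42 = -39)
Q(k, w) = -39
(53*(H*(-2)))/Q(-125, 242) = (53*(36*(-2)))/(-39) = (53*(-72))*(-1/39) = -3816*(-1/39) = 1272/13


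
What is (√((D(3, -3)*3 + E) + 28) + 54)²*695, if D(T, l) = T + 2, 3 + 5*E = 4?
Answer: 2056644 + 90072*√30 ≈ 2.5500e+6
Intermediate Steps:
E = ⅕ (E = -⅗ + (⅕)*4 = -⅗ + ⅘ = ⅕ ≈ 0.20000)
D(T, l) = 2 + T
(√((D(3, -3)*3 + E) + 28) + 54)²*695 = (√(((2 + 3)*3 + ⅕) + 28) + 54)²*695 = (√((5*3 + ⅕) + 28) + 54)²*695 = (√((15 + ⅕) + 28) + 54)²*695 = (√(76/5 + 28) + 54)²*695 = (√(216/5) + 54)²*695 = (6*√30/5 + 54)²*695 = (54 + 6*√30/5)²*695 = 695*(54 + 6*√30/5)²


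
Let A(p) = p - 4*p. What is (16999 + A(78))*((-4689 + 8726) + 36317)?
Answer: 676534810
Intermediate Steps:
A(p) = -3*p
(16999 + A(78))*((-4689 + 8726) + 36317) = (16999 - 3*78)*((-4689 + 8726) + 36317) = (16999 - 234)*(4037 + 36317) = 16765*40354 = 676534810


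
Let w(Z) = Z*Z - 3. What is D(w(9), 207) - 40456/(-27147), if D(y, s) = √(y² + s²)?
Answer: 40456/27147 + 3*√5437 ≈ 222.70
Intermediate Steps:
w(Z) = -3 + Z² (w(Z) = Z² - 3 = -3 + Z²)
D(y, s) = √(s² + y²)
D(w(9), 207) - 40456/(-27147) = √(207² + (-3 + 9²)²) - 40456/(-27147) = √(42849 + (-3 + 81)²) - 40456*(-1/27147) = √(42849 + 78²) + 40456/27147 = √(42849 + 6084) + 40456/27147 = √48933 + 40456/27147 = 3*√5437 + 40456/27147 = 40456/27147 + 3*√5437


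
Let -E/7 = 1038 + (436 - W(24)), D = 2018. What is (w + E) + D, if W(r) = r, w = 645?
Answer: -7487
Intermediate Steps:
E = -10150 (E = -7*(1038 + (436 - 1*24)) = -7*(1038 + (436 - 24)) = -7*(1038 + 412) = -7*1450 = -10150)
(w + E) + D = (645 - 10150) + 2018 = -9505 + 2018 = -7487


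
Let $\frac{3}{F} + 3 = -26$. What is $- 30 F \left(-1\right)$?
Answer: $- \frac{90}{29} \approx -3.1034$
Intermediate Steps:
$F = - \frac{3}{29}$ ($F = \frac{3}{-3 - 26} = \frac{3}{-29} = 3 \left(- \frac{1}{29}\right) = - \frac{3}{29} \approx -0.10345$)
$- 30 F \left(-1\right) = \left(-30\right) \left(- \frac{3}{29}\right) \left(-1\right) = \frac{90}{29} \left(-1\right) = - \frac{90}{29}$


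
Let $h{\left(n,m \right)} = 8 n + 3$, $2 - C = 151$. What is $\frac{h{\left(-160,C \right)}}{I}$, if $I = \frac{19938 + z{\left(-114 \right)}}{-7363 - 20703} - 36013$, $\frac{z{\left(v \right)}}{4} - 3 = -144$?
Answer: $\frac{17920141}{505380116} \approx 0.035459$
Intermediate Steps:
$C = -149$ ($C = 2 - 151 = -149$)
$z{\left(v \right)} = -564$ ($z{\left(v \right)} = 12 + 4 \left(-144\right) = 12 - 576 = -564$)
$h{\left(n,m \right)} = 3 + 8 n$
$I = - \frac{505380116}{14033}$ ($I = \frac{19938 - 564}{-7363 - 20703} - 36013 = \frac{19374}{-28066} - 36013 = 19374 \left(- \frac{1}{28066}\right) - 36013 = - \frac{9687}{14033} - 36013 = - \frac{505380116}{14033} \approx -36014.0$)
$\frac{h{\left(-160,C \right)}}{I} = \frac{3 + 8 \left(-160\right)}{- \frac{505380116}{14033}} = \left(3 - 1280\right) \left(- \frac{14033}{505380116}\right) = \left(-1277\right) \left(- \frac{14033}{505380116}\right) = \frac{17920141}{505380116}$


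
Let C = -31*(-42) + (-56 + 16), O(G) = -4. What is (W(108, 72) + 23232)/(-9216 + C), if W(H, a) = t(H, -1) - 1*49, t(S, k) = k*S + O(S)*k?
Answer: -23079/7954 ≈ -2.9016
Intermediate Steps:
C = 1262 (C = 1302 - 40 = 1262)
t(S, k) = -4*k + S*k (t(S, k) = k*S - 4*k = S*k - 4*k = -4*k + S*k)
W(H, a) = -45 - H (W(H, a) = -(-4 + H) - 1*49 = (4 - H) - 49 = -45 - H)
(W(108, 72) + 23232)/(-9216 + C) = ((-45 - 1*108) + 23232)/(-9216 + 1262) = ((-45 - 108) + 23232)/(-7954) = (-153 + 23232)*(-1/7954) = 23079*(-1/7954) = -23079/7954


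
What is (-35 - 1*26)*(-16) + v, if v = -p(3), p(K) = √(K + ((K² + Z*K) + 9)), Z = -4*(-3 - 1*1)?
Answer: 976 - √69 ≈ 967.69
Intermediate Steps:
Z = 16 (Z = -4*(-3 - 1) = -4*(-4) = 16)
p(K) = √(9 + K² + 17*K) (p(K) = √(K + ((K² + 16*K) + 9)) = √(K + (9 + K² + 16*K)) = √(9 + K² + 17*K))
v = -√69 (v = -√(9 + 3² + 17*3) = -√(9 + 9 + 51) = -√69 ≈ -8.3066)
(-35 - 1*26)*(-16) + v = (-35 - 1*26)*(-16) - √69 = (-35 - 26)*(-16) - √69 = -61*(-16) - √69 = 976 - √69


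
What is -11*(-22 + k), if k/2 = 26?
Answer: -330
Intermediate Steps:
k = 52 (k = 2*26 = 52)
-11*(-22 + k) = -11*(-22 + 52) = -11*30 = -330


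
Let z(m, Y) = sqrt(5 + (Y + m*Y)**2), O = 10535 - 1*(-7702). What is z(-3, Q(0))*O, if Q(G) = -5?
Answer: 18237*sqrt(105) ≈ 1.8687e+5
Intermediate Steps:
O = 18237 (O = 10535 + 7702 = 18237)
z(m, Y) = sqrt(5 + (Y + Y*m)**2)
z(-3, Q(0))*O = sqrt(5 + (-5)**2*(1 - 3)**2)*18237 = sqrt(5 + 25*(-2)**2)*18237 = sqrt(5 + 25*4)*18237 = sqrt(5 + 100)*18237 = sqrt(105)*18237 = 18237*sqrt(105)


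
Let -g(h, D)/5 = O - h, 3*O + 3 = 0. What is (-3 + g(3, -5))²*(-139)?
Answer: -40171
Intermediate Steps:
O = -1 (O = -1 + (⅓)*0 = -1 + 0 = -1)
g(h, D) = 5 + 5*h (g(h, D) = -5*(-1 - h) = 5 + 5*h)
(-3 + g(3, -5))²*(-139) = (-3 + (5 + 5*3))²*(-139) = (-3 + (5 + 15))²*(-139) = (-3 + 20)²*(-139) = 17²*(-139) = 289*(-139) = -40171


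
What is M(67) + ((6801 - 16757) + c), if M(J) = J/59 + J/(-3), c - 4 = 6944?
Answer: -536168/177 ≈ -3029.2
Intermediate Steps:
c = 6948 (c = 4 + 6944 = 6948)
M(J) = -56*J/177 (M(J) = J*(1/59) + J*(-⅓) = J/59 - J/3 = -56*J/177)
M(67) + ((6801 - 16757) + c) = -56/177*67 + ((6801 - 16757) + 6948) = -3752/177 + (-9956 + 6948) = -3752/177 - 3008 = -536168/177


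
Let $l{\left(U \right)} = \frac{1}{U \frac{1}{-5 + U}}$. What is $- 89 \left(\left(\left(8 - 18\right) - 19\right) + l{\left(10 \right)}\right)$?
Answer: $\frac{5073}{2} \approx 2536.5$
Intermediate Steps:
$l{\left(U \right)} = \frac{-5 + U}{U}$
$- 89 \left(\left(\left(8 - 18\right) - 19\right) + l{\left(10 \right)}\right) = - 89 \left(\left(\left(8 - 18\right) - 19\right) + \frac{-5 + 10}{10}\right) = - 89 \left(\left(-10 - 19\right) + \frac{1}{10} \cdot 5\right) = - 89 \left(-29 + \frac{1}{2}\right) = \left(-89\right) \left(- \frac{57}{2}\right) = \frac{5073}{2}$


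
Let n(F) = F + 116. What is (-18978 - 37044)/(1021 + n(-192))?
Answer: -18674/315 ≈ -59.283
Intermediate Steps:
n(F) = 116 + F
(-18978 - 37044)/(1021 + n(-192)) = (-18978 - 37044)/(1021 + (116 - 192)) = -56022/(1021 - 76) = -56022/945 = -56022*1/945 = -18674/315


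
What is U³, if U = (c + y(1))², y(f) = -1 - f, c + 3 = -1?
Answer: 46656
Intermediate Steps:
c = -4 (c = -3 - 1 = -4)
U = 36 (U = (-4 + (-1 - 1*1))² = (-4 + (-1 - 1))² = (-4 - 2)² = (-6)² = 36)
U³ = 36³ = 46656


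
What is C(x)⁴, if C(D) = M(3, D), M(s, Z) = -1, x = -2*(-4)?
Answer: 1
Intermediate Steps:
x = 8
C(D) = -1
C(x)⁴ = (-1)⁴ = 1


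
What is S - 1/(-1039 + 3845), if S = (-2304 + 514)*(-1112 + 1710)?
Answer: -3003598521/2806 ≈ -1.0704e+6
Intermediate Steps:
S = -1070420 (S = -1790*598 = -1070420)
S - 1/(-1039 + 3845) = -1070420 - 1/(-1039 + 3845) = -1070420 - 1/2806 = -3003598521/2806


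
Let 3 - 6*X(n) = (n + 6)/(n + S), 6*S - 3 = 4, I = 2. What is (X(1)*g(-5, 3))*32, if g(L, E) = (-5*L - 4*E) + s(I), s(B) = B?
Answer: -240/13 ≈ -18.462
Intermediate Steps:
S = 7/6 (S = ½ + (⅙)*4 = ½ + ⅔ = 7/6 ≈ 1.1667)
g(L, E) = 2 - 5*L - 4*E (g(L, E) = (-5*L - 4*E) + 2 = 2 - 5*L - 4*E)
X(n) = ½ - (6 + n)/(6*(7/6 + n)) (X(n) = ½ - (n + 6)/(6*(n + 7/6)) = ½ - (6 + n)/(6*(7/6 + n)))
(X(1)*g(-5, 3))*32 = (((-5 + 4*1)/(2*(7 + 6*1)))*(2 - 5*(-5) - 4*3))*32 = (((-5 + 4)/(2*(7 + 6)))*(2 + 25 - 12))*32 = (((½)*(-1)/13)*15)*32 = (((½)*(1/13)*(-1))*15)*32 = -1/26*15*32 = -15/26*32 = -240/13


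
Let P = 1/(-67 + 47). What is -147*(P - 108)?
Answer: 317667/20 ≈ 15883.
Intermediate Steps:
P = -1/20 (P = 1/(-20) = -1/20 ≈ -0.050000)
-147*(P - 108) = -147*(-1/20 - 108) = -147*(-2161/20) = 317667/20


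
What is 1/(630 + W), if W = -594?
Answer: 1/36 ≈ 0.027778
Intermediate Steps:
1/(630 + W) = 1/(630 - 594) = 1/36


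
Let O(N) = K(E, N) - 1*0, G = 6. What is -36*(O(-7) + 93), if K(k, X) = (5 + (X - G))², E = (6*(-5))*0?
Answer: -5652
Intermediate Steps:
E = 0 (E = -30*0 = 0)
K(k, X) = (-1 + X)² (K(k, X) = (5 + (X - 1*6))² = (5 + (X - 6))² = (5 + (-6 + X))² = (-1 + X)²)
O(N) = (-1 + N)² (O(N) = (-1 + N)² - 1*0 = (-1 + N)² + 0 = (-1 + N)²)
-36*(O(-7) + 93) = -36*((-1 - 7)² + 93) = -36*((-8)² + 93) = -36*(64 + 93) = -36*157 = -5652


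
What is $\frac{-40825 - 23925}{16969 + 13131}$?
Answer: $- \frac{185}{86} \approx -2.1512$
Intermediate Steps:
$\frac{-40825 - 23925}{16969 + 13131} = - \frac{64750}{30100} = \left(-64750\right) \frac{1}{30100} = - \frac{185}{86}$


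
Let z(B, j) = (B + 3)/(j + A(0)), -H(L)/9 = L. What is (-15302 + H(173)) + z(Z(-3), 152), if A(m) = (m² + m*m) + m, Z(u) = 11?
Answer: -1281277/76 ≈ -16859.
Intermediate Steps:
H(L) = -9*L
A(m) = m + 2*m² (A(m) = (m² + m²) + m = 2*m² + m = m + 2*m²)
z(B, j) = (3 + B)/j (z(B, j) = (B + 3)/(j + 0*(1 + 2*0)) = (3 + B)/(j + 0*(1 + 0)) = (3 + B)/(j + 0*1) = (3 + B)/(j + 0) = (3 + B)/j)
(-15302 + H(173)) + z(Z(-3), 152) = (-15302 - 9*173) + (3 + 11)/152 = (-15302 - 1557) + (1/152)*14 = -16859 + 7/76 = -1281277/76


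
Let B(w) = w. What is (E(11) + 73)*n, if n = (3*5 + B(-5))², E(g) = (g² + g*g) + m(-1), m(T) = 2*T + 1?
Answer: 31400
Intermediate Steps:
m(T) = 1 + 2*T
E(g) = -1 + 2*g² (E(g) = (g² + g*g) + (1 + 2*(-1)) = (g² + g²) + (1 - 2) = 2*g² - 1 = -1 + 2*g²)
n = 100 (n = (3*5 - 5)² = (15 - 5)² = 10² = 100)
(E(11) + 73)*n = ((-1 + 2*11²) + 73)*100 = ((-1 + 2*121) + 73)*100 = ((-1 + 242) + 73)*100 = (241 + 73)*100 = 314*100 = 31400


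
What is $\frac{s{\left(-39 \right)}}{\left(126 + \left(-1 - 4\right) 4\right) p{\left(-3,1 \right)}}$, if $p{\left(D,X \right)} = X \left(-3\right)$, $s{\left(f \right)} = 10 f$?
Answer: $\frac{65}{53} \approx 1.2264$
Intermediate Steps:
$p{\left(D,X \right)} = - 3 X$
$\frac{s{\left(-39 \right)}}{\left(126 + \left(-1 - 4\right) 4\right) p{\left(-3,1 \right)}} = \frac{10 \left(-39\right)}{\left(126 + \left(-1 - 4\right) 4\right) \left(\left(-3\right) 1\right)} = - \frac{390}{\left(126 - 20\right) \left(-3\right)} = - \frac{390}{106 \left(-3\right)} = - \frac{390}{-318} = \left(-390\right) \left(- \frac{1}{318}\right) = \frac{65}{53}$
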